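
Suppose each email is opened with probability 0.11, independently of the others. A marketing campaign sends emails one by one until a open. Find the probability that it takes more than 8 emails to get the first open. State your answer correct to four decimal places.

0.3937

Y = number of emails to the first success; geometric, p = 0.11.
P(Y > 8) = P(first 8 all fail) = (1−p)^8 = 0.393659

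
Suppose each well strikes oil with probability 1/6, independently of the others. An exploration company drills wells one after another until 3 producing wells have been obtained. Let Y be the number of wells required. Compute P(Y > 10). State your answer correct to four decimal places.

Needing more than 10 wells ⇔ fewer than 3 successes in the first 10. With X ~ Binomial(10, 0.166667), P(Y > 10) = P(X ≤ 2).
  k=0: C(10,0)·0.166667^0·0.833333^10 = 0.161506
  k=1: C(10,1)·0.166667^1·0.833333^9 = 0.323011
  k=2: C(10,2)·0.166667^2·0.833333^8 = 0.290710
P(X ≤ 2) = 0.775227

0.7752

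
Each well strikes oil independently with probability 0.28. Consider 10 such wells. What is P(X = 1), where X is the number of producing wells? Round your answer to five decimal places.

X ~ Binomial(n=10, p=0.28).
P(X=1) = C(10,1) · p^1 · (1−p)^9
= 10 · 0.28 · 0.051999 = 0.1455964

0.14560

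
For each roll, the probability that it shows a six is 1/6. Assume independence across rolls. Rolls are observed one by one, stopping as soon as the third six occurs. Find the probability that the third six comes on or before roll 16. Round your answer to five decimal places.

0.51321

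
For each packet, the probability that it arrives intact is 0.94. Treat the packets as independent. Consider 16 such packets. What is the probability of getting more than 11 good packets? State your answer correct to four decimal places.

X ~ Binomial(16, 0.94); P(X ≥ 12) = Σ C(16,k) p^k (1−p)^(16−k) over k:
  k=12: C(16,12)·0.94^12·0.06^4 = 0.011226
  k=13: C(16,13)·0.94^13·0.06^3 = 0.054113
  k=14: C(16,14)·0.94^14·0.06^2 = 0.181666
  k=15: C(16,15)·0.94^15·0.06^1 = 0.379480
  k=16: C(16,16)·0.94^16·0.06^0 = 0.371574
Total = 0.998059

0.9981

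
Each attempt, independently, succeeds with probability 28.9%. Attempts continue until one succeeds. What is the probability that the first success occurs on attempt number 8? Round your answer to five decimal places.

0.02655

Geometric (trials to first success), p = 0.289.
P(Y = 8) = (1−p)^7 · p = 0.091852 · 0.289 = 0.0265451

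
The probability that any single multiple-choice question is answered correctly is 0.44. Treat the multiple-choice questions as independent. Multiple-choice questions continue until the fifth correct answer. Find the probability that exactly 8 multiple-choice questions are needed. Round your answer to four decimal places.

0.1014

Y = trial on which the fifth success occurs; negative binomial, r=5, p=0.44.
P(Y=8) = C(7,4) · p^5 · (1−p)^3
= 35 · 0.016492 · 0.17562 = 0.101367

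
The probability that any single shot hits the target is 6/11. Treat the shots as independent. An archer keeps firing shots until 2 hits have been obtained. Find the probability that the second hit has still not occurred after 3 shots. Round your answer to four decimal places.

0.4320

Needing more than 3 shots ⇔ fewer than 2 successes in the first 3. With X ~ Binomial(3, 0.545455), P(Y > 3) = P(X ≤ 1).
  k=0: C(3,0)·0.545455^0·0.454545^3 = 0.093914
  k=1: C(3,1)·0.545455^1·0.454545^2 = 0.338092
P(X ≤ 1) = 0.432006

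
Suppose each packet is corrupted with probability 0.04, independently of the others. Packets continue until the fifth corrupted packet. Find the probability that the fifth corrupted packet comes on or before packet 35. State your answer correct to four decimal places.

0.0122

Finishing within 35 packets ⇔ at least 5 successes in the first 35. With X ~ Binomial(35, 0.04), P(Y ≤ 35) = 1 − P(X ≤ 4).
  k=0: C(35,0)·0.04^0·0.96^35 = 0.239603
  k=1: C(35,1)·0.04^1·0.96^34 = 0.349422
  k=2: C(35,2)·0.04^2·0.96^33 = 0.247507
  k=3: C(35,3)·0.04^3·0.96^32 = 0.113441
  k=4: C(35,4)·0.04^4·0.96^31 = 0.037814
1 − 0.987787 = 0.012213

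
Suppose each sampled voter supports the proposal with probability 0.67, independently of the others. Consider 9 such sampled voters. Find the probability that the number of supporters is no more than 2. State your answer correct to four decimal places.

X ~ Binomial(9, 0.67); P(X ≤ 2) = Σ C(9,k) p^k (1−p)^(9−k) over k:
  k=0: C(9,0)·0.67^0·0.33^9 = 0.000046
  k=1: C(9,1)·0.67^1·0.33^8 = 0.000848
  k=2: C(9,2)·0.67^2·0.33^7 = 0.006887
Total = 0.007782

0.0078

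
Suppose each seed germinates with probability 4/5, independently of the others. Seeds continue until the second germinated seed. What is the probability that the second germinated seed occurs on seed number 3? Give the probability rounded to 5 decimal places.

0.25600

Y = trial on which the second success occurs; negative binomial, r=2, p=0.80.
P(Y=3) = C(2,1) · p^2 · (1−p)^1
= 2 · 0.64 · 0.2 = 0.2560000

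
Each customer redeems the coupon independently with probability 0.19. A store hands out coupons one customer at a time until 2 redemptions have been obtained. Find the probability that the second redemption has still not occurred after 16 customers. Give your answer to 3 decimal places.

Needing more than 16 customers ⇔ fewer than 2 successes in the first 16. With X ~ Binomial(16, 0.19), P(Y > 16) = P(X ≤ 1).
  k=0: C(16,0)·0.19^0·0.81^16 = 0.03434
  k=1: C(16,1)·0.19^1·0.81^15 = 0.12887
P(X ≤ 1) = 0.16321

0.163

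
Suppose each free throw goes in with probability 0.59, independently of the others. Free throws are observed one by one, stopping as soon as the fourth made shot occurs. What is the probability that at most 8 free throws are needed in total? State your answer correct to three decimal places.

0.810

Finishing within 8 free throws ⇔ at least 4 successes in the first 8. With X ~ Binomial(8, 0.59), P(Y ≤ 8) = 1 − P(X ≤ 3).
  k=0: C(8,0)·0.59^0·0.41^8 = 0.00080
  k=1: C(8,1)·0.59^1·0.41^7 = 0.00919
  k=2: C(8,2)·0.59^2·0.41^6 = 0.04630
  k=3: C(8,3)·0.59^3·0.41^5 = 0.13325
1 − 0.18954 = 0.81046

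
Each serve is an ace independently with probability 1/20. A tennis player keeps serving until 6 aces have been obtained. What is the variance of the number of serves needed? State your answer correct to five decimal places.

2280.00000

Y = total serves until the sixth success; negative binomial with r=6, p=0.05.
Var(Y) = r(1−p)/p² = 6·0.95 / 0.05² = 2280.0000000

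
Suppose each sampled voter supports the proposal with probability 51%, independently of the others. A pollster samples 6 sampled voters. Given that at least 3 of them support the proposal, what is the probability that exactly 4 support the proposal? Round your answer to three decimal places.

0.361

X ~ Binomial(6, 0.51). Want P(X=4 | X≥3) = P(X=4) / P(X≥3).
P(X=4) = C(6,4)·0.51^4·0.49^2 = 0.24365
P(X≥3) = 1 − 0.01384 − 0.08644 − 0.22491 = 0.67481
Ratio = 0.24365 / 0.67481 = 0.36106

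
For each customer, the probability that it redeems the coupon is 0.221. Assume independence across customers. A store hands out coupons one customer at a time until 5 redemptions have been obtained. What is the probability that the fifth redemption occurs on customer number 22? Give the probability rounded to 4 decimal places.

0.0452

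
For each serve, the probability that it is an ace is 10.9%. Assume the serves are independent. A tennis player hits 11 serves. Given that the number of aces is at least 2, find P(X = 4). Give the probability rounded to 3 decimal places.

X ~ Binomial(11, 0.109). Want P(X=4 | X≥2) = P(X=4) / P(X≥2).
P(X=4) = C(11,4)·0.109^4·0.891^7 = 0.02077
P(X≥2) = 1 − 0.28097 − 0.37809 = 0.34094
Ratio = 0.02077 / 0.34094 = 0.06091

0.061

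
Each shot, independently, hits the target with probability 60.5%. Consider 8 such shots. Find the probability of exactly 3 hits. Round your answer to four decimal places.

X ~ Binomial(n=8, p=0.605).
P(X=3) = C(8,3) · p^3 · (1−p)^5
= 56 · 0.22145 · 0.0096158 = 0.119245

0.1192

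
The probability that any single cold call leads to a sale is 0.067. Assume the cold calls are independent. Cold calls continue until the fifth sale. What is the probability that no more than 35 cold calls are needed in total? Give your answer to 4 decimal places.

0.0821

Finishing within 35 cold calls ⇔ at least 5 successes in the first 35. With X ~ Binomial(35, 0.067), P(Y ≤ 35) = 1 − P(X ≤ 4).
  k=0: C(35,0)·0.067^0·0.933^35 = 0.088279
  k=1: C(35,1)·0.067^1·0.933^34 = 0.221880
  k=2: C(35,2)·0.067^2·0.933^33 = 0.270870
  k=3: C(35,3)·0.067^3·0.933^32 = 0.213967
  k=4: C(35,4)·0.067^4·0.933^31 = 0.122922
1 − 0.917918 = 0.082082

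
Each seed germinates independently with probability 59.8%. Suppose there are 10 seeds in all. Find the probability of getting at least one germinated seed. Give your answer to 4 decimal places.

0.9999

P(at least one) = 1 − P(none) = 1 − (1 − 0.598)^10
= 1 − 0.000110 = 0.999890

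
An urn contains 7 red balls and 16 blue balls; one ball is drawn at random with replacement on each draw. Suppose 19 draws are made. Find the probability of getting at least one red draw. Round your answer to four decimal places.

0.9990

P(at least one) = 1 − P(none) = 1 − (1 − 0.304348)^19
= 1 − 0.001013 = 0.998987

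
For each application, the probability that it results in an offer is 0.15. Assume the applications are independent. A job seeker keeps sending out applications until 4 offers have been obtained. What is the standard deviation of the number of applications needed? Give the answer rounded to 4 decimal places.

Y = total applications until the fourth success; negative binomial with r=4, p=0.15.
SD(Y) = √[r(1−p)/p²] = √(151.111111) = 12.292726

12.2927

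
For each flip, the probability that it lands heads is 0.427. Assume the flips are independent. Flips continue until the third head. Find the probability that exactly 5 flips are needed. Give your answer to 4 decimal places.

0.1534

Y = trial on which the third success occurs; negative binomial, r=3, p=0.427.
P(Y=5) = C(4,2) · p^3 · (1−p)^2
= 6 · 0.077854 · 0.32833 = 0.153371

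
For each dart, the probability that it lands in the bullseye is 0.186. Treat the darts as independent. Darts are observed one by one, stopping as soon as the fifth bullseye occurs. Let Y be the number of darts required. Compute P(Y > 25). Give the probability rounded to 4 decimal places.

Needing more than 25 darts ⇔ fewer than 5 successes in the first 25. With X ~ Binomial(25, 0.186), P(Y > 25) = P(X ≤ 4).
  k=0: C(25,0)·0.186^0·0.814^25 = 0.005829
  k=1: C(25,1)·0.186^1·0.814^24 = 0.033300
  k=2: C(25,2)·0.186^2·0.814^23 = 0.091308
  k=3: C(25,3)·0.186^3·0.814^22 = 0.159957
  k=4: C(25,4)·0.186^4·0.814^21 = 0.201027
P(X ≤ 4) = 0.491421

0.4914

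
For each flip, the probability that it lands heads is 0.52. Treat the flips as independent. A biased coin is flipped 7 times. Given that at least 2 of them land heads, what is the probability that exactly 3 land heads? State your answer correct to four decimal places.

0.2751

X ~ Binomial(7, 0.52). Want P(X=3 | X≥2) = P(X=3) / P(X≥2).
P(X=3) = C(7,3)·0.52^3·0.48^4 = 0.261242
P(X≥2) = 1 − 0.005871 − 0.044519 = 0.949610
Ratio = 0.261242 / 0.949610 = 0.275105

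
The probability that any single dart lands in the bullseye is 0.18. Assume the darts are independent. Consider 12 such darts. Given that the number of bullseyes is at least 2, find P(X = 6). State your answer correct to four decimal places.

0.0144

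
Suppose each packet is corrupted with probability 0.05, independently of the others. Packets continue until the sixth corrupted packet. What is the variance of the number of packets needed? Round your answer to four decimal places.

2280.0000

Y = total packets until the sixth success; negative binomial with r=6, p=0.05.
Var(Y) = r(1−p)/p² = 6·0.95 / 0.05² = 2280.000000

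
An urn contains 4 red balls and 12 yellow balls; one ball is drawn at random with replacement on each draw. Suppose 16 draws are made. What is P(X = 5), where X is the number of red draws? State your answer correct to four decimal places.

X ~ Binomial(n=16, p=0.25).
P(X=5) = C(16,5) · p^5 · (1−p)^11
= 4368 · 0.00097656 · 0.042235 = 0.180159

0.1802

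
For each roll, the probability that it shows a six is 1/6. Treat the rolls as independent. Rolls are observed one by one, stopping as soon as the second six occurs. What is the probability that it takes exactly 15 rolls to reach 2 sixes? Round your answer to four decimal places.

Y = trial on which the second success occurs; negative binomial, r=2, p=0.166667.
P(Y=15) = C(14,1) · p^2 · (1−p)^13
= 14 · 0.027778 · 0.093464 = 0.036347

0.0363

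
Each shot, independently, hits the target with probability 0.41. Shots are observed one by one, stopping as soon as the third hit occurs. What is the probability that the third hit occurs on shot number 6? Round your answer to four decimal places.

0.1415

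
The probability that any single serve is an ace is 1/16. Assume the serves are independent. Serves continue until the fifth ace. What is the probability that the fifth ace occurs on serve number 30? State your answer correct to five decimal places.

0.00451

Y = trial on which the fifth success occurs; negative binomial, r=5, p=0.0625.
P(Y=30) = C(29,4) · p^5 · (1−p)^25
= 23751 · 9.5367e-07 · 0.1992 = 0.0045119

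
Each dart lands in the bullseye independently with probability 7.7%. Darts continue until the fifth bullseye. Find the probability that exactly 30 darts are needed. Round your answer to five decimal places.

Y = trial on which the fifth success occurs; negative binomial, r=5, p=0.077.
P(Y=30) = C(29,4) · p^5 · (1−p)^25
= 23751 · 2.7068e-06 · 0.13491 = 0.0086732

0.00867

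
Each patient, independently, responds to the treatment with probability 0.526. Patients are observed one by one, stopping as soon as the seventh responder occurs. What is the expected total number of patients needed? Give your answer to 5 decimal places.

Y = total patients until the seventh success; negative binomial with r=7, p=0.526.
E[Y] = r / p = 7 / 0.526 = 13.3079848

13.30798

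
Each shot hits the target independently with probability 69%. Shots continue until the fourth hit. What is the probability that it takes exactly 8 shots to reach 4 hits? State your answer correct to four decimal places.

0.0733

Y = trial on which the fourth success occurs; negative binomial, r=4, p=0.69.
P(Y=8) = C(7,3) · p^4 · (1−p)^4
= 35 · 0.22667 · 0.0092352 = 0.073267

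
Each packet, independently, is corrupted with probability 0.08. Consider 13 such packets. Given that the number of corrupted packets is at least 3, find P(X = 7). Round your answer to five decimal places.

0.00027

X ~ Binomial(13, 0.08). Want P(X=7 | X≥3) = P(X=7) / P(X≥3).
P(X=7) = C(13,7)·0.08^7·0.92^6 = 0.0000218
P(X≥3) = 1 − 0.3382531 − 0.3823730 − 0.1994990 = 0.0798749
Ratio = 0.0000218 / 0.0798749 = 0.0002732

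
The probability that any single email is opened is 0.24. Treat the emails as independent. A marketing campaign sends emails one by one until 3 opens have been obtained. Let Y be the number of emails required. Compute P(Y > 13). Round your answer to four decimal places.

0.3636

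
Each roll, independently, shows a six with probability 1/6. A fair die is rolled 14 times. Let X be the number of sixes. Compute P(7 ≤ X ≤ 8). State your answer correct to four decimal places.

X ~ Binomial(14, 0.166667); P(7 ≤ X ≤ 8) = Σ C(14,k) p^k (1−p)^(14−k) over k:
  k=7: C(14,7)·0.166667^7·0.833333^7 = 0.003422
  k=8: C(14,8)·0.166667^8·0.833333^6 = 0.000599
Total = 0.004020

0.0040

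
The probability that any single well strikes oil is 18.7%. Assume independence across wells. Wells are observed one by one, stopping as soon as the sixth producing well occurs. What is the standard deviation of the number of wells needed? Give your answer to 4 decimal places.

Y = total wells until the sixth success; negative binomial with r=6, p=0.187.
SD(Y) = √[r(1−p)/p²] = √(139.494981) = 11.810799

11.8108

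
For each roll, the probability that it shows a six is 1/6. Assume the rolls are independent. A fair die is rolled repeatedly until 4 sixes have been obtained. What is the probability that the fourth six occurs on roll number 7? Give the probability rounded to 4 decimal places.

0.0089

Y = trial on which the fourth success occurs; negative binomial, r=4, p=0.166667.
P(Y=7) = C(6,3) · p^4 · (1−p)^3
= 20 · 0.0007716 · 0.5787 = 0.008931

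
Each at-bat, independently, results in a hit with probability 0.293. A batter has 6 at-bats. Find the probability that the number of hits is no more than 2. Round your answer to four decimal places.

0.7572

X ~ Binomial(6, 0.293); P(X ≤ 2) = Σ C(6,k) p^k (1−p)^(6−k) over k:
  k=0: C(6,0)·0.293^0·0.707^6 = 0.124887
  k=1: C(6,1)·0.293^1·0.707^5 = 0.310539
  k=2: C(6,2)·0.293^2·0.707^4 = 0.321739
Total = 0.757165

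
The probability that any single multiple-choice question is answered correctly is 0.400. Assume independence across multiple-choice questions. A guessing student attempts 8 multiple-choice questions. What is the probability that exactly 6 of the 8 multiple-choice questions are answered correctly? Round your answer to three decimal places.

0.041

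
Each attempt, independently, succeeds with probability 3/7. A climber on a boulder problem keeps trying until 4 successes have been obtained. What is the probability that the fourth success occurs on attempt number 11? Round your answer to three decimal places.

Y = trial on which the fourth success occurs; negative binomial, r=4, p=0.428571.
P(Y=11) = C(10,3) · p^4 · (1−p)^7
= 120 · 0.033736 · 0.019895 = 0.08054

0.081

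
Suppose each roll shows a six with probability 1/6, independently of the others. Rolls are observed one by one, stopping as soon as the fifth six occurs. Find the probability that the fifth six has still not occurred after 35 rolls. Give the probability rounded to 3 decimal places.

0.284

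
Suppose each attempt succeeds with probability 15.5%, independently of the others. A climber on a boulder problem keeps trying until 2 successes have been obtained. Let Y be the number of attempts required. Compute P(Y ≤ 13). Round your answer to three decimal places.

Finishing within 13 attempts ⇔ at least 2 successes in the first 13. With X ~ Binomial(13, 0.155), P(Y ≤ 13) = 1 − P(X ≤ 1).
  k=0: C(13,0)·0.155^0·0.845^13 = 0.11198
  k=1: C(13,1)·0.155^1·0.845^12 = 0.26703
1 − 0.37901 = 0.62099

0.621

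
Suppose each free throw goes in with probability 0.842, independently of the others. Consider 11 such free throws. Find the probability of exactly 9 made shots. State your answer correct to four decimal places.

0.2921

X ~ Binomial(n=11, p=0.842).
P(X=9) = C(11,9) · p^9 · (1−p)^2
= 55 · 0.21272 · 0.024964 = 0.292069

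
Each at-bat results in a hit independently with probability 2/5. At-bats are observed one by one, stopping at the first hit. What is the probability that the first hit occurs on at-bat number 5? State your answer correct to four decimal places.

0.0518

Geometric (trials to first success), p = 0.40.
P(Y = 5) = (1−p)^4 · p = 0.1296 · 0.40 = 0.051840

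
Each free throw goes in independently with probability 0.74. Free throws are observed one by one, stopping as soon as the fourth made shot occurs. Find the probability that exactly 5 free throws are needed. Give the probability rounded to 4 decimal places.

Y = trial on which the fourth success occurs; negative binomial, r=4, p=0.74.
P(Y=5) = C(4,3) · p^4 · (1−p)^1
= 4 · 0.29987 · 0.26 = 0.311860

0.3119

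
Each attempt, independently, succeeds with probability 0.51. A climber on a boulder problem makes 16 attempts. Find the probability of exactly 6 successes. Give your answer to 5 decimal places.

0.11244

X ~ Binomial(n=16, p=0.51).
P(X=6) = C(16,6) · p^6 · (1−p)^10
= 8008 · 0.017596 · 0.00079792 = 0.1124361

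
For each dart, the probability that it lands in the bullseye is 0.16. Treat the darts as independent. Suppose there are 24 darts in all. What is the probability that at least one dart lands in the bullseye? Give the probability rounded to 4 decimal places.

0.9848

P(at least one) = 1 − P(none) = 1 − (1 − 0.16)^24
= 1 − 0.015230 = 0.984770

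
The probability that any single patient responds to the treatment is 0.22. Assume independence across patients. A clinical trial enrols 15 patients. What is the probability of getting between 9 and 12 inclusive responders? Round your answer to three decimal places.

0.002

X ~ Binomial(15, 0.22); P(9 ≤ X ≤ 12) = Σ C(15,k) p^k (1−p)^(15−k) over k:
  k=9: C(15,9)·0.22^9·0.78^6 = 0.00136
  k=10: C(15,10)·0.22^10·0.78^5 = 0.00023
  k=11: C(15,11)·0.22^11·0.78^4 = 0.00003
  k=12: C(15,12)·0.22^12·0.78^3 = 0.00000
Total = 0.00162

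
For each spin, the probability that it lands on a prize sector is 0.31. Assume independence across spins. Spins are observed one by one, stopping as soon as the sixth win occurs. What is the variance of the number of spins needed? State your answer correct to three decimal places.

43.080

Y = total spins until the sixth success; negative binomial with r=6, p=0.31.
Var(Y) = r(1−p)/p² = 6·0.69 / 0.31² = 43.08012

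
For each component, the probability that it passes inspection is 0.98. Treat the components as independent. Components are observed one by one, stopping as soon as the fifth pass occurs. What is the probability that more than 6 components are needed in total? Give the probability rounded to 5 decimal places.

0.00569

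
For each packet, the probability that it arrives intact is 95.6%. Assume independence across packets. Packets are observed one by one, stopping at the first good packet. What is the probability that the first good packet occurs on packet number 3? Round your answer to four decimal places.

0.0019

Geometric (trials to first success), p = 0.956.
P(Y = 3) = (1−p)^2 · p = 0.001936 · 0.956 = 0.001851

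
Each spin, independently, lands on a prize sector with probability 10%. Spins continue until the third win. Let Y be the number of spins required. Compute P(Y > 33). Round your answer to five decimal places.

Needing more than 33 spins ⇔ fewer than 3 successes in the first 33. With X ~ Binomial(33, 0.10), P(Y > 33) = P(X ≤ 2).
  k=0: C(33,0)·0.10^0·0.90^33 = 0.0309032
  k=1: C(33,1)·0.10^1·0.90^32 = 0.1133116
  k=2: C(33,2)·0.10^2·0.90^31 = 0.2014428
P(X ≤ 2) = 0.3456575

0.34566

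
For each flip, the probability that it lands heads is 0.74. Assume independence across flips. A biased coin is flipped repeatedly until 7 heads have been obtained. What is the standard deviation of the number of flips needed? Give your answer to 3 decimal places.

Y = total flips until the seventh success; negative binomial with r=7, p=0.74.
SD(Y) = √[r(1−p)/p²] = √(3.32359) = 1.82307

1.823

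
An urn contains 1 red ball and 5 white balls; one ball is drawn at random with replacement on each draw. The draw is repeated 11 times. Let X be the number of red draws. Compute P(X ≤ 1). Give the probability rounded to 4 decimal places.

0.4307

X ~ Binomial(11, 0.166667); P(X ≤ 1) = Σ C(11,k) p^k (1−p)^(11−k) over k:
  k=0: C(11,0)·0.166667^0·0.833333^11 = 0.134588
  k=1: C(11,1)·0.166667^1·0.833333^10 = 0.296094
Total = 0.430682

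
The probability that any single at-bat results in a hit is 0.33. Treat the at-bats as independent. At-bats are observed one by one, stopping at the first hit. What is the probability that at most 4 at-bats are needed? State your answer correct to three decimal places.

0.798

Y = number of at-bats to the first success; geometric, p = 0.33.
P(Y ≤ 4) = 1 − (1−p)^4 = 1 − 0.20151 = 0.79849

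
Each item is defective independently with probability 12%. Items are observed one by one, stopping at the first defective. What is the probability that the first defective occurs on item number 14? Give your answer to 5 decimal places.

Geometric (trials to first success), p = 0.12.
P(Y = 14) = (1−p)^13 · p = 0.18979 · 0.12 = 0.0227749

0.02277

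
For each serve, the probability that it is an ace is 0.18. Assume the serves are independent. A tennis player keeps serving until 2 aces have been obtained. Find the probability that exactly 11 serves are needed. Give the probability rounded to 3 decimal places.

Y = trial on which the second success occurs; negative binomial, r=2, p=0.18.
P(Y=11) = C(10,1) · p^2 · (1−p)^9
= 10 · 0.0324 · 0.16762 = 0.05431

0.054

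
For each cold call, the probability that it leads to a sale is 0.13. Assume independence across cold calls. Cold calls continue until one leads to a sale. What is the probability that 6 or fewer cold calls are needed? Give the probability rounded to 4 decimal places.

0.5664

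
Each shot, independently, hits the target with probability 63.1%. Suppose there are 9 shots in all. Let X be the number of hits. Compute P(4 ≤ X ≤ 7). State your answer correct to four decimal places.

0.8320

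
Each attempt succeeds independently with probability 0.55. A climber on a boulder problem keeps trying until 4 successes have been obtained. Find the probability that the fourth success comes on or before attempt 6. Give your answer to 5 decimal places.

Finishing within 6 attempts ⇔ at least 4 successes in the first 6. With X ~ Binomial(6, 0.55), P(Y ≤ 6) = 1 − P(X ≤ 3).
  k=0: C(6,0)·0.55^0·0.45^6 = 0.0083038
  k=1: C(6,1)·0.55^1·0.45^5 = 0.0608943
  k=2: C(6,2)·0.55^2·0.45^4 = 0.1860659
  k=3: C(6,3)·0.55^3·0.45^3 = 0.3032184
1 − 0.5584823 = 0.4415177

0.44152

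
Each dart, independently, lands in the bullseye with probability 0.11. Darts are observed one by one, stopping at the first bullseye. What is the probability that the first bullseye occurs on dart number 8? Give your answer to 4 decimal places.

0.0487

Geometric (trials to first success), p = 0.11.
P(Y = 8) = (1−p)^7 · p = 0.44231 · 0.11 = 0.048654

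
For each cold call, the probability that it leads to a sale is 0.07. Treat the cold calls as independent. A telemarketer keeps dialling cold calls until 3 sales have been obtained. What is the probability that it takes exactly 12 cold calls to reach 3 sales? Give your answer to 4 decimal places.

0.0098

Y = trial on which the third success occurs; negative binomial, r=3, p=0.07.
P(Y=12) = C(11,2) · p^3 · (1−p)^9
= 55 · 0.000343 · 0.52041 = 0.009818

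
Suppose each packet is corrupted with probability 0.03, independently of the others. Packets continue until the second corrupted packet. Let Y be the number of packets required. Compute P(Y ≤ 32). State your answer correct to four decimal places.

0.2493

Finishing within 32 packets ⇔ at least 2 successes in the first 32. With X ~ Binomial(32, 0.03), P(Y ≤ 32) = 1 − P(X ≤ 1).
  k=0: C(32,0)·0.03^0·0.97^32 = 0.377308
  k=1: C(32,1)·0.03^1·0.97^31 = 0.373418
1 − 0.750725 = 0.249275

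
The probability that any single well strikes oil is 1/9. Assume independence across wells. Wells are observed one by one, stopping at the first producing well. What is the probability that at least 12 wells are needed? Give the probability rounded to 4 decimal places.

Y = number of wells to the first success; geometric, p = 0.111111.
P(Y > 11) = P(first 11 all fail) = (1−p)^11 = 0.273730

0.2737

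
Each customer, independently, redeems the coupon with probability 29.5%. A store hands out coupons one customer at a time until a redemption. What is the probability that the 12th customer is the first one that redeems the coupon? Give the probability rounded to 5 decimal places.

Geometric (trials to first success), p = 0.295.
P(Y = 12) = (1−p)^11 · p = 0.021384 · 0.295 = 0.0063082

0.00631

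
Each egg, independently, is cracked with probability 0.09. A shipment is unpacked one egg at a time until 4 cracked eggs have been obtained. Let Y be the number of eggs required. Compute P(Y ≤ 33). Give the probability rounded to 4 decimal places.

0.3456

Finishing within 33 eggs ⇔ at least 4 successes in the first 33. With X ~ Binomial(33, 0.09), P(Y ≤ 33) = 1 − P(X ≤ 3).
  k=0: C(33,0)·0.09^0·0.91^33 = 0.044501
  k=1: C(33,1)·0.09^1·0.91^32 = 0.145238
  k=2: C(33,2)·0.09^2·0.91^31 = 0.229828
  k=3: C(33,3)·0.09^3·0.91^30 = 0.234879
1 − 0.654445 = 0.345555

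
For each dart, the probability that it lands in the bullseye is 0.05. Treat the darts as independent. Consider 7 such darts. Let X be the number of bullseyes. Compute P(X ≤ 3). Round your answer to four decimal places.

X ~ Binomial(7, 0.05); P(X ≤ 3) = Σ C(7,k) p^k (1−p)^(7−k) over k:
  k=0: C(7,0)·0.05^0·0.95^7 = 0.698337
  k=1: C(7,1)·0.05^1·0.95^6 = 0.257282
  k=2: C(7,2)·0.05^2·0.95^5 = 0.040623
  k=3: C(7,3)·0.05^3·0.95^4 = 0.003563
Total = 0.999806

0.9998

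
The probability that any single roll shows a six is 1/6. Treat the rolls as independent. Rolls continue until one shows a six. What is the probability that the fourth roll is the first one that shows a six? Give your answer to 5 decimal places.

0.09645

Geometric (trials to first success), p = 0.166667.
P(Y = 4) = (1−p)^3 · p = 0.5787 · 0.166667 = 0.0964506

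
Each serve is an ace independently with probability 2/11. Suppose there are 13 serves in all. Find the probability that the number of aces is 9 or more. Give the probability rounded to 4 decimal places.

0.0001

X ~ Binomial(13, 0.181818); P(X ≥ 9) = Σ C(13,k) p^k (1−p)^(13−k) over k:
  k=9: C(13,9)·0.181818^9·0.818182^4 = 0.000070
  k=10: C(13,10)·0.181818^10·0.818182^3 = 0.000006
  k=11: C(13,11)·0.181818^11·0.818182^2 = 0.000000
  k=12: C(13,12)·0.181818^12·0.818182^1 = 0.000000
  k=13: C(13,13)·0.181818^13·0.818182^0 = 0.000000
Total = 0.000076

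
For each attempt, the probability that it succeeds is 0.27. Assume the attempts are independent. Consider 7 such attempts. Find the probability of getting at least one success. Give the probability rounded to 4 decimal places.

P(at least one) = 1 − P(none) = 1 − (1 − 0.27)^7
= 1 − 0.110474 = 0.889526

0.8895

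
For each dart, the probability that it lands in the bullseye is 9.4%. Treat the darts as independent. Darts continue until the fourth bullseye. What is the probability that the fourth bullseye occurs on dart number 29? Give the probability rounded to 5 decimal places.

0.02168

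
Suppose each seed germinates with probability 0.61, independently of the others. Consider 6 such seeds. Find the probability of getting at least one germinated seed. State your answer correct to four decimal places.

0.9965

P(at least one) = 1 − P(none) = 1 − (1 − 0.61)^6
= 1 − 0.003519 = 0.996481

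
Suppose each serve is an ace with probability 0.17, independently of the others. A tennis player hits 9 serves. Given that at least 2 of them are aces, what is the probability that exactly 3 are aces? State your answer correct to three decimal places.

0.288

X ~ Binomial(9, 0.17). Want P(X=3 | X≥2) = P(X=3) / P(X≥2).
P(X=3) = C(9,3)·0.17^3·0.83^6 = 0.13493
P(X≥2) = 1 − 0.18694 − 0.34460 = 0.46846
Ratio = 0.13493 / 0.46846 = 0.28802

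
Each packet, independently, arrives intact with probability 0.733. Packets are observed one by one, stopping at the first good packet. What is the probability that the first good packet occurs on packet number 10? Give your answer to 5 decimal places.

Geometric (trials to first success), p = 0.733.
P(Y = 10) = (1−p)^9 · p = 6.8961e-06 · 0.733 = 0.0000051

0.00001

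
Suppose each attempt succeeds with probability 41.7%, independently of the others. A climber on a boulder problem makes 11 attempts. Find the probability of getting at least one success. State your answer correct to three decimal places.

0.997

P(at least one) = 1 − P(none) = 1 − (1 − 0.417)^11
= 1 − 0.00264 = 0.99736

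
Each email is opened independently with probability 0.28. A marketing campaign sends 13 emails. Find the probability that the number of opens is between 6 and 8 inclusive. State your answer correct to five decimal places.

X ~ Binomial(13, 0.28); P(6 ≤ X ≤ 8) = Σ C(13,k) p^k (1−p)^(13−k) over k:
  k=6: C(13,6)·0.28^6·0.72^7 = 0.0829455
  k=7: C(13,7)·0.28^7·0.72^6 = 0.0322566
  k=8: C(13,8)·0.28^8·0.72^5 = 0.0094082
Total = 0.1246103

0.12461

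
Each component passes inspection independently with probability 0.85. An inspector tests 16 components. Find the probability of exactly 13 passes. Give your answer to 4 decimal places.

0.2285

X ~ Binomial(n=16, p=0.85).
P(X=13) = C(16,13) · p^13 · (1−p)^3
= 560 · 0.12091 · 0.003375 = 0.228511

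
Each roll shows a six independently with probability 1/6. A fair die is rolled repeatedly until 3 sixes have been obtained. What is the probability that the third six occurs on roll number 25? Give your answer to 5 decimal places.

Y = trial on which the third success occurs; negative binomial, r=3, p=0.166667.
P(Y=25) = C(24,2) · p^3 · (1−p)^22
= 276 · 0.0046296 · 0.018114 = 0.0231456

0.02315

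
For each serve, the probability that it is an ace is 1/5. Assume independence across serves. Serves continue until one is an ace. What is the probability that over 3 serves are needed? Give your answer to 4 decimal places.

Y = number of serves to the first success; geometric, p = 0.20.
P(Y > 3) = P(first 3 all fail) = (1−p)^3 = 0.512000

0.5120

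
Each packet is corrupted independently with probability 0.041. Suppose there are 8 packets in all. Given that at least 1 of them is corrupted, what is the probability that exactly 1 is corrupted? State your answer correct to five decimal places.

X ~ Binomial(8, 0.041). Want P(X=1 | X≥1) = P(X=1) / P(X≥1).
P(X=1) = C(8,1)·0.041^1·0.959^7 = 0.2446832
P(X≥1) = 1 − 0.7153999 = 0.2846001
Ratio = 0.2446832 / 0.2846001 = 0.8597437

0.85974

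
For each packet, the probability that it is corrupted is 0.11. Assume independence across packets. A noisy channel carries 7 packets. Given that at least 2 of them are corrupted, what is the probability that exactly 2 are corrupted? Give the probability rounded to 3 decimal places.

X ~ Binomial(7, 0.11). Want P(X=2 | X≥2) = P(X=2) / P(X≥2).
P(X=2) = C(7,2)·0.11^2·0.89^5 = 0.14189
P(X≥2) = 1 − 0.44231 − 0.38268 = 0.17501
Ratio = 0.14189 / 0.17501 = 0.81075

0.811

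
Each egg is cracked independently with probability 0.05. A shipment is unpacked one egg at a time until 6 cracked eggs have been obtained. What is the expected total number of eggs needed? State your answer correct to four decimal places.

120.0000

Y = total eggs until the sixth success; negative binomial with r=6, p=0.05.
E[Y] = r / p = 6 / 0.05 = 120.000000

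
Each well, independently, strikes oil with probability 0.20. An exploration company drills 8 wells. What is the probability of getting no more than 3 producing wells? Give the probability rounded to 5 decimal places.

0.94372

X ~ Binomial(8, 0.20); P(X ≤ 3) = Σ C(8,k) p^k (1−p)^(8−k) over k:
  k=0: C(8,0)·0.20^0·0.80^8 = 0.1677722
  k=1: C(8,1)·0.20^1·0.80^7 = 0.3355443
  k=2: C(8,2)·0.20^2·0.80^6 = 0.2936013
  k=3: C(8,3)·0.20^3·0.80^5 = 0.1468006
Total = 0.9437184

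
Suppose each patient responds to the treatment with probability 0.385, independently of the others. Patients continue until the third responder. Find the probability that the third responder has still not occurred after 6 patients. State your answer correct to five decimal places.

Needing more than 6 patients ⇔ fewer than 3 successes in the first 6. With X ~ Binomial(6, 0.385), P(Y > 6) = P(X ≤ 2).
  k=0: C(6,0)·0.385^0·0.615^6 = 0.0541067
  k=1: C(6,1)·0.385^1·0.615^5 = 0.2032299
  k=2: C(6,2)·0.385^2·0.615^4 = 0.3180630
P(X ≤ 2) = 0.5753996

0.57540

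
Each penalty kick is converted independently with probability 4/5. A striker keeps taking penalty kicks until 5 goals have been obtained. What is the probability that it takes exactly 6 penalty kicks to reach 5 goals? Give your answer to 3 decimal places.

Y = trial on which the fifth success occurs; negative binomial, r=5, p=0.80.
P(Y=6) = C(5,4) · p^5 · (1−p)^1
= 5 · 0.32768 · 0.2 = 0.32768

0.328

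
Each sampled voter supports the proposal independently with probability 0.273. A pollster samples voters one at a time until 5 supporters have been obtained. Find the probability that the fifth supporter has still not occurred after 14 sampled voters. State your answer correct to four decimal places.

Needing more than 14 sampled voters ⇔ fewer than 5 successes in the first 14. With X ~ Binomial(14, 0.273), P(Y > 14) = P(X ≤ 4).
  k=0: C(14,0)·0.273^0·0.727^14 = 0.011521
  k=1: C(14,1)·0.273^1·0.727^13 = 0.060567
  k=2: C(14,2)·0.273^2·0.727^12 = 0.147836
  k=3: C(14,3)·0.273^3·0.727^11 = 0.222059
  k=4: C(14,4)·0.273^4·0.727^10 = 0.229313
P(X ≤ 4) = 0.671296

0.6713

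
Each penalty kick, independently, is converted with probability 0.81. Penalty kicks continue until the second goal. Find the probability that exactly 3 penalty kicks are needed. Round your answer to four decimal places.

Y = trial on which the second success occurs; negative binomial, r=2, p=0.81.
P(Y=3) = C(2,1) · p^2 · (1−p)^1
= 2 · 0.6561 · 0.19 = 0.249318

0.2493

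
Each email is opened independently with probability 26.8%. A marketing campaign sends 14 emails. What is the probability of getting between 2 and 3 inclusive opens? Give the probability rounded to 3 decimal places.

0.381

X ~ Binomial(14, 0.268); P(2 ≤ X ≤ 3) = Σ C(14,k) p^k (1−p)^(14−k) over k:
  k=2: C(14,2)·0.268^2·0.732^12 = 0.15468
  k=3: C(14,3)·0.268^3·0.732^11 = 0.22653
Total = 0.38121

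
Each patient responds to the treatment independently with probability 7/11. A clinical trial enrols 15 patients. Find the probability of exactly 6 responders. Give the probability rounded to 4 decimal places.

0.0370

X ~ Binomial(n=15, p=0.636364).
P(X=6) = C(15,6) · p^6 · (1−p)^9
= 5005 · 0.06641 · 0.00011117 = 0.036952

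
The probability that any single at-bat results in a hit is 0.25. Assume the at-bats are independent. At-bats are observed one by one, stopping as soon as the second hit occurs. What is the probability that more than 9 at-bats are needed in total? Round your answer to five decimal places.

0.30034

Needing more than 9 at-bats ⇔ fewer than 2 successes in the first 9. With X ~ Binomial(9, 0.25), P(Y > 9) = P(X ≤ 1).
  k=0: C(9,0)·0.25^0·0.75^9 = 0.0750847
  k=1: C(9,1)·0.25^1·0.75^8 = 0.2252541
P(X ≤ 1) = 0.3003387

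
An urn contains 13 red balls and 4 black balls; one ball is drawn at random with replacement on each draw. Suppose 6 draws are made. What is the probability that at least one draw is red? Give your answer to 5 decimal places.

0.99983

P(at least one) = 1 − P(none) = 1 − (1 − 0.764706)^6
= 1 − 0.0001697 = 0.9998303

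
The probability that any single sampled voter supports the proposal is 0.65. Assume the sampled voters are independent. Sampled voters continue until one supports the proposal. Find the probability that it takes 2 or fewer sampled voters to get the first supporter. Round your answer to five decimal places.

0.87750

Y = number of sampled voters to the first success; geometric, p = 0.65.
P(Y ≤ 2) = 1 − (1−p)^2 = 1 − 0.1225000 = 0.8775000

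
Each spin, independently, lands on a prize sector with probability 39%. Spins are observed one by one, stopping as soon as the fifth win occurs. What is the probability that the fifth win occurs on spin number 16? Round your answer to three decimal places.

Y = trial on which the fifth success occurs; negative binomial, r=5, p=0.39.
P(Y=16) = C(15,4) · p^5 · (1−p)^11
= 1365 · 0.0090224 · 0.0043514 = 0.05359

0.054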